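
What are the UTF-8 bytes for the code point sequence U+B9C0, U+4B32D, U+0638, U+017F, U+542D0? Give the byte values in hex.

EB A7 80 F1 8B 8C AD D8 B8 C5 BF F1 94 8B 90

U+B9C0: 3-byte form → EB A7 80.
U+4B32D: 4-byte form → F1 8B 8C AD.
U+0638: 2-byte form → D8 B8.
U+017F: 2-byte form → C5 BF.
U+542D0: 4-byte form → F1 94 8B 90.
Concatenated (15 bytes): EB A7 80 F1 8B 8C AD D8 B8 C5 BF F1 94 8B 90.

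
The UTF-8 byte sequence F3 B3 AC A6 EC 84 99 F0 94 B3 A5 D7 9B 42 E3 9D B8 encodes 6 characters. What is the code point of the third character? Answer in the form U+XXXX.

U+14CE5

Offset 0: leading byte 0xF3 = 11110011 → 4-byte char #1 = F3 B3 AC A6.
Offset 4: leading byte 0xEC = 11101100 → 3-byte char #2 = EC 84 99.
Offset 7: leading byte 0xF0 = 11110000 → 4-byte char #3 = F0 94 B3 A5.
Leading byte 0xF0 = 11110000 matches 11110xxx → 4-byte sequence.
Byte 1: 0xF0 = 11110000, payload 000 (3 bits).
Byte 2: 0x94 = 10010100 (10xxxxxx ✓), payload 010100.
Byte 3: 0xB3 = 10110011 (10xxxxxx ✓), payload 110011.
Byte 4: 0xA5 = 10100101 (10xxxxxx ✓), payload 100101.
Concatenate: 000010100110011100101 = 0x14CE5 (21 bits → U+14CE5).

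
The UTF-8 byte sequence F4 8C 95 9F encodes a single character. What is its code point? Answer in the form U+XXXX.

U+10C55F

Leading byte 0xF4 = 11110100 matches 11110xxx → 4-byte sequence.
Byte 1: 0xF4 = 11110100, payload 100 (3 bits).
Byte 2: 0x8C = 10001100 (10xxxxxx ✓), payload 001100.
Byte 3: 0x95 = 10010101 (10xxxxxx ✓), payload 010101.
Byte 4: 0x9F = 10011111 (10xxxxxx ✓), payload 011111.
Concatenate: 100001100010101011111 = 0x10C55F (21 bits → U+10C55F).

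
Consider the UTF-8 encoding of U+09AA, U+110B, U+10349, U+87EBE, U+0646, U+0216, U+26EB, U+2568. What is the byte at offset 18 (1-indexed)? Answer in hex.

0x96

1-indexed offset 18 is 0-indexed offset 17.
U+09AA → 3-byte form E0 A6 AA at offsets 0–2.
U+110B → 3-byte form E1 84 8B at offsets 3–5.
U+10349 → 4-byte form F0 90 8D 89 at offsets 6–9.
U+87EBE → 4-byte form F2 87 BA BE at offsets 10–13.
U+0646 → 2-byte form D9 86 at offsets 14–15.
U+0216 → 2-byte form C8 96 at offsets 16–17.
Offset 17 falls in char 6's range; it's byte 2 of C8 96 = 0x96.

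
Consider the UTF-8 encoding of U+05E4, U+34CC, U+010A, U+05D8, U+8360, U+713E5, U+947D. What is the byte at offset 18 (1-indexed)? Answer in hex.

0x91

1-indexed offset 18 is 0-indexed offset 17.
U+05E4 → 2-byte form D7 A4 at offsets 0–1.
U+34CC → 3-byte form E3 93 8C at offsets 2–4.
U+010A → 2-byte form C4 8A at offsets 5–6.
U+05D8 → 2-byte form D7 98 at offsets 7–8.
U+8360 → 3-byte form E8 8D A0 at offsets 9–11.
U+713E5 → 4-byte form F1 B1 8F A5 at offsets 12–15.
U+947D → 3-byte form E9 91 BD at offsets 16–18.
Offset 17 falls in char 7's range; it's byte 2 of E9 91 BD = 0x91.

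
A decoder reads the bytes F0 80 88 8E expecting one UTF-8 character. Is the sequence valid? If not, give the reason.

Leading byte 0xF0 = 11110000 → 4-byte form.
Continuation bytes all match 10xxxxxx. Payload decodes to 0x20E.
But 0x20E < 0x10000, the minimum for a 4-byte sequence — this is an overlong encoding.

invalid (overlong encoding)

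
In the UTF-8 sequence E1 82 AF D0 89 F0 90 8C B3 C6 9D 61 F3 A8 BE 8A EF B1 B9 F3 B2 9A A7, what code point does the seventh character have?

U+FC79

Offset 0: leading byte 0xE1 = 11100001 → 3-byte char #1 = E1 82 AF.
Offset 3: leading byte 0xD0 = 11010000 → 2-byte char #2 = D0 89.
Offset 5: leading byte 0xF0 = 11110000 → 4-byte char #3 = F0 90 8C B3.
Offset 9: leading byte 0xC6 = 11000110 → 2-byte char #4 = C6 9D.
Offset 11: leading byte 0x61 = 01100001 → 1-byte char #5 = 61.
Offset 12: leading byte 0xF3 = 11110011 → 4-byte char #6 = F3 A8 BE 8A.
Offset 16: leading byte 0xEF = 11101111 → 3-byte char #7 = EF B1 B9.
Leading byte 0xEF = 11101111 matches 1110xxxx → 3-byte sequence.
Byte 1: 0xEF = 11101111, payload 1111 (4 bits).
Byte 2: 0xB1 = 10110001 (10xxxxxx ✓), payload 110001.
Byte 3: 0xB9 = 10111001 (10xxxxxx ✓), payload 111001.
Concatenate: 1111110001111001 = 0xFC79 (16 bits → U+FC79).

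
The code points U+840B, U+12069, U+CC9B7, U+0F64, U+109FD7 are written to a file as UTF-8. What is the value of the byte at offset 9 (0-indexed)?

U+840B → 3-byte form E8 90 8B at offsets 0–2.
U+12069 → 4-byte form F0 92 81 A9 at offsets 3–6.
U+CC9B7 → 4-byte form F3 8C A6 B7 at offsets 7–10.
Offset 9 falls in char 3's range; it's byte 3 of F3 8C A6 B7 = 0xA6.

0xA6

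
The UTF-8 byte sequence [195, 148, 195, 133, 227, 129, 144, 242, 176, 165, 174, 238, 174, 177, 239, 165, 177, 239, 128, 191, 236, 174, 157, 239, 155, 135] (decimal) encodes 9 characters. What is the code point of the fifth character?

U+EBB1

Offset 0: leading byte 0xC3 = 11000011 → 2-byte char #1 = C3 94.
Offset 2: leading byte 0xC3 = 11000011 → 2-byte char #2 = C3 85.
Offset 4: leading byte 0xE3 = 11100011 → 3-byte char #3 = E3 81 90.
Offset 7: leading byte 0xF2 = 11110010 → 4-byte char #4 = F2 B0 A5 AE.
Offset 11: leading byte 0xEE = 11101110 → 3-byte char #5 = EE AE B1.
Leading byte 0xEE = 11101110 matches 1110xxxx → 3-byte sequence.
Byte 1: 0xEE = 11101110, payload 1110 (4 bits).
Byte 2: 0xAE = 10101110 (10xxxxxx ✓), payload 101110.
Byte 3: 0xB1 = 10110001 (10xxxxxx ✓), payload 110001.
Concatenate: 1110101110110001 = 0xEBB1 (16 bits → U+EBB1).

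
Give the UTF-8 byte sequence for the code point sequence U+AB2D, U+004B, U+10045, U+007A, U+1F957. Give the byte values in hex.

EA AC AD 4B F0 90 81 85 7A F0 9F A5 97

U+AB2D: 3-byte form → EA AC AD.
U+004B: 1-byte form → 4B.
U+10045: 4-byte form → F0 90 81 85.
U+007A: 1-byte form → 7A.
U+1F957: 4-byte form → F0 9F A5 97.
Concatenated (13 bytes): EA AC AD 4B F0 90 81 85 7A F0 9F A5 97.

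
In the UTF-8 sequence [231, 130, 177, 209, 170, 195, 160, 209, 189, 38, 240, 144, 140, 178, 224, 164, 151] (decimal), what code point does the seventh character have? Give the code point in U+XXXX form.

Offset 0: leading byte 0xE7 = 11100111 → 3-byte char #1 = E7 82 B1.
Offset 3: leading byte 0xD1 = 11010001 → 2-byte char #2 = D1 AA.
Offset 5: leading byte 0xC3 = 11000011 → 2-byte char #3 = C3 A0.
Offset 7: leading byte 0xD1 = 11010001 → 2-byte char #4 = D1 BD.
Offset 9: leading byte 0x26 = 00100110 → 1-byte char #5 = 26.
Offset 10: leading byte 0xF0 = 11110000 → 4-byte char #6 = F0 90 8C B2.
Offset 14: leading byte 0xE0 = 11100000 → 3-byte char #7 = E0 A4 97.
Leading byte 0xE0 = 11100000 matches 1110xxxx → 3-byte sequence.
Byte 1: 0xE0 = 11100000, payload 0000 (4 bits).
Byte 2: 0xA4 = 10100100 (10xxxxxx ✓), payload 100100.
Byte 3: 0x97 = 10010111 (10xxxxxx ✓), payload 010111.
Concatenate: 0000100100010111 = 0x917 (16 bits → U+0917).

U+0917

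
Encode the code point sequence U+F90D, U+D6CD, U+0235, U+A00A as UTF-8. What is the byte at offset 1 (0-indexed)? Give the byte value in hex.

U+F90D → 3-byte form EF A4 8D at offsets 0–2.
Offset 1 falls in char 1's range; it's byte 2 of EF A4 8D = 0xA4.

0xA4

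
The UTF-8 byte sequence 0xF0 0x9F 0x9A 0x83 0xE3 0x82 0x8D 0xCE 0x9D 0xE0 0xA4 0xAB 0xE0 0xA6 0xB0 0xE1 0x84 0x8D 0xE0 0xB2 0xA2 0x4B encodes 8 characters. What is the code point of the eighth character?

Offset 0: leading byte 0xF0 = 11110000 → 4-byte char #1 = F0 9F 9A 83.
Offset 4: leading byte 0xE3 = 11100011 → 3-byte char #2 = E3 82 8D.
Offset 7: leading byte 0xCE = 11001110 → 2-byte char #3 = CE 9D.
Offset 9: leading byte 0xE0 = 11100000 → 3-byte char #4 = E0 A4 AB.
Offset 12: leading byte 0xE0 = 11100000 → 3-byte char #5 = E0 A6 B0.
Offset 15: leading byte 0xE1 = 11100001 → 3-byte char #6 = E1 84 8D.
Offset 18: leading byte 0xE0 = 11100000 → 3-byte char #7 = E0 B2 A2.
Offset 21: leading byte 0x4B = 01001011 → 1-byte char #8 = 4B.
Leading byte 0x4B = 01001011 matches 0xxxxxxx → 1-byte sequence.
Byte 1: 0x4B = 01001011, payload 1001011 (7 bits).
Concatenate: 1001011 = 0x4B (7 bits → U+004B).

U+004B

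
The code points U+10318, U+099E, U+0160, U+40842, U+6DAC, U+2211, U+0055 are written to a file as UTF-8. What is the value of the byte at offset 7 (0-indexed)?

U+10318 → 4-byte form F0 90 8C 98 at offsets 0–3.
U+099E → 3-byte form E0 A6 9E at offsets 4–6.
U+0160 → 2-byte form C5 A0 at offsets 7–8.
Offset 7 falls in char 3's range; it's byte 1 of C5 A0 = 0xC5.

0xC5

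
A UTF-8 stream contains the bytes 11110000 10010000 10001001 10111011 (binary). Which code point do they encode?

U+1027B

Leading byte 0xF0 = 11110000 matches 11110xxx → 4-byte sequence.
Byte 1: 0xF0 = 11110000, payload 000 (3 bits).
Byte 2: 0x90 = 10010000 (10xxxxxx ✓), payload 010000.
Byte 3: 0x89 = 10001001 (10xxxxxx ✓), payload 001001.
Byte 4: 0xBB = 10111011 (10xxxxxx ✓), payload 111011.
Concatenate: 000010000001001111011 = 0x1027B (21 bits → U+1027B).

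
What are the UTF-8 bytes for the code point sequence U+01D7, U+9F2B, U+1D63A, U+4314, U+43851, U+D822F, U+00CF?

C7 97 E9 BC AB F0 9D 98 BA E4 8C 94 F1 83 A1 91 F3 98 88 AF C3 8F

U+01D7: 2-byte form → C7 97.
U+9F2B: 3-byte form → E9 BC AB.
U+1D63A: 4-byte form → F0 9D 98 BA.
U+4314: 3-byte form → E4 8C 94.
U+43851: 4-byte form → F1 83 A1 91.
U+D822F: 4-byte form → F3 98 88 AF.
U+00CF: 2-byte form → C3 8F.
Concatenated (22 bytes): C7 97 E9 BC AB F0 9D 98 BA E4 8C 94 F1 83 A1 91 F3 98 88 AF C3 8F.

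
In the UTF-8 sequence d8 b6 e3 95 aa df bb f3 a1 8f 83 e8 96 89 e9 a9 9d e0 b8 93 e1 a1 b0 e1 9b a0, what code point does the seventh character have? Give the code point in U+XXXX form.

Offset 0: leading byte 0xD8 = 11011000 → 2-byte char #1 = D8 B6.
Offset 2: leading byte 0xE3 = 11100011 → 3-byte char #2 = E3 95 AA.
Offset 5: leading byte 0xDF = 11011111 → 2-byte char #3 = DF BB.
Offset 7: leading byte 0xF3 = 11110011 → 4-byte char #4 = F3 A1 8F 83.
Offset 11: leading byte 0xE8 = 11101000 → 3-byte char #5 = E8 96 89.
Offset 14: leading byte 0xE9 = 11101001 → 3-byte char #6 = E9 A9 9D.
Offset 17: leading byte 0xE0 = 11100000 → 3-byte char #7 = E0 B8 93.
Leading byte 0xE0 = 11100000 matches 1110xxxx → 3-byte sequence.
Byte 1: 0xE0 = 11100000, payload 0000 (4 bits).
Byte 2: 0xB8 = 10111000 (10xxxxxx ✓), payload 111000.
Byte 3: 0x93 = 10010011 (10xxxxxx ✓), payload 010011.
Concatenate: 0000111000010011 = 0xE13 (16 bits → U+0E13).

U+0E13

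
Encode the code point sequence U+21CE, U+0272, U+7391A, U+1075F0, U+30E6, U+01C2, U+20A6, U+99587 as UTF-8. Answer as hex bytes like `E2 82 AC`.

E2 87 8E C9 B2 F1 B3 A4 9A F4 87 97 B0 E3 83 A6 C7 82 E2 82 A6 F2 99 96 87

U+21CE: 3-byte form → E2 87 8E.
U+0272: 2-byte form → C9 B2.
U+7391A: 4-byte form → F1 B3 A4 9A.
U+1075F0: 4-byte form → F4 87 97 B0.
U+30E6: 3-byte form → E3 83 A6.
U+01C2: 2-byte form → C7 82.
U+20A6: 3-byte form → E2 82 A6.
U+99587: 4-byte form → F2 99 96 87.
Concatenated (25 bytes): E2 87 8E C9 B2 F1 B3 A4 9A F4 87 97 B0 E3 83 A6 C7 82 E2 82 A6 F2 99 96 87.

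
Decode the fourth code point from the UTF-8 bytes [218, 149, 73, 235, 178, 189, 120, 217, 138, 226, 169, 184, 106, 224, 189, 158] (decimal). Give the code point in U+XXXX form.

U+0078

Offset 0: leading byte 0xDA = 11011010 → 2-byte char #1 = DA 95.
Offset 2: leading byte 0x49 = 01001001 → 1-byte char #2 = 49.
Offset 3: leading byte 0xEB = 11101011 → 3-byte char #3 = EB B2 BD.
Offset 6: leading byte 0x78 = 01111000 → 1-byte char #4 = 78.
Leading byte 0x78 = 01111000 matches 0xxxxxxx → 1-byte sequence.
Byte 1: 0x78 = 01111000, payload 1111000 (7 bits).
Concatenate: 1111000 = 0x78 (7 bits → U+0078).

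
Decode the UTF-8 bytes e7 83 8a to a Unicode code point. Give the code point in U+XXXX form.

U+70CA

Leading byte 0xE7 = 11100111 matches 1110xxxx → 3-byte sequence.
Byte 1: 0xE7 = 11100111, payload 0111 (4 bits).
Byte 2: 0x83 = 10000011 (10xxxxxx ✓), payload 000011.
Byte 3: 0x8A = 10001010 (10xxxxxx ✓), payload 001010.
Concatenate: 0111000011001010 = 0x70CA (16 bits → U+70CA).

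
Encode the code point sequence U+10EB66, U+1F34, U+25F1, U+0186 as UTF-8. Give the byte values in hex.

U+10EB66: 4-byte form → F4 8E AD A6.
U+1F34: 3-byte form → E1 BC B4.
U+25F1: 3-byte form → E2 97 B1.
U+0186: 2-byte form → C6 86.
Concatenated (12 bytes): F4 8E AD A6 E1 BC B4 E2 97 B1 C6 86.

F4 8E AD A6 E1 BC B4 E2 97 B1 C6 86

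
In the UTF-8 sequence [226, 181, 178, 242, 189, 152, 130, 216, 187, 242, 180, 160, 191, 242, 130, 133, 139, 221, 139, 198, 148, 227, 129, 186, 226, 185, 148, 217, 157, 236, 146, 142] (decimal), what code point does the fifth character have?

Offset 0: leading byte 0xE2 = 11100010 → 3-byte char #1 = E2 B5 B2.
Offset 3: leading byte 0xF2 = 11110010 → 4-byte char #2 = F2 BD 98 82.
Offset 7: leading byte 0xD8 = 11011000 → 2-byte char #3 = D8 BB.
Offset 9: leading byte 0xF2 = 11110010 → 4-byte char #4 = F2 B4 A0 BF.
Offset 13: leading byte 0xF2 = 11110010 → 4-byte char #5 = F2 82 85 8B.
Leading byte 0xF2 = 11110010 matches 11110xxx → 4-byte sequence.
Byte 1: 0xF2 = 11110010, payload 010 (3 bits).
Byte 2: 0x82 = 10000010 (10xxxxxx ✓), payload 000010.
Byte 3: 0x85 = 10000101 (10xxxxxx ✓), payload 000101.
Byte 4: 0x8B = 10001011 (10xxxxxx ✓), payload 001011.
Concatenate: 010000010000101001011 = 0x8214B (21 bits → U+8214B).

U+8214B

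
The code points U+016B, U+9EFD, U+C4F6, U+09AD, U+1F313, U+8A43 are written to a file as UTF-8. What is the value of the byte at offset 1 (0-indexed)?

0xAB

U+016B → 2-byte form C5 AB at offsets 0–1.
Offset 1 falls in char 1's range; it's byte 2 of C5 AB = 0xAB.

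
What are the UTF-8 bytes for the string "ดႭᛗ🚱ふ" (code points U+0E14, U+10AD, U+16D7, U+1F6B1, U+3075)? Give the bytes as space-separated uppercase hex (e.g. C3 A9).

E0 B8 94 E1 82 AD E1 9B 97 F0 9F 9A B1 E3 81 B5

U+0E14: 3-byte form → E0 B8 94.
U+10AD: 3-byte form → E1 82 AD.
U+16D7: 3-byte form → E1 9B 97.
U+1F6B1: 4-byte form → F0 9F 9A B1.
U+3075: 3-byte form → E3 81 B5.
Concatenated (16 bytes): E0 B8 94 E1 82 AD E1 9B 97 F0 9F 9A B1 E3 81 B5.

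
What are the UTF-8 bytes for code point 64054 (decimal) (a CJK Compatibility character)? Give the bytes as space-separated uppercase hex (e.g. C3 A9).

EF A8 B6

U+FA36 = 0xFA36 = 64054 decimal. In range U+0800–U+FFFF → 3-byte form: 1110xxxx 10xxxxxx 10xxxxxx.
Binary (16 bits): 1111101000110110.
Split 4+6+6: 1111 | 101000 | 110110.
Byte 1: 11101111 = 0xEF.
Byte 2: 10101000 = 0xA8.
Byte 3: 10110110 = 0xB6.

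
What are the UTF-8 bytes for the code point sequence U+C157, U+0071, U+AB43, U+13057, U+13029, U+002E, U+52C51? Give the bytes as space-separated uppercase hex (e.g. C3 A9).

EC 85 97 71 EA AD 83 F0 93 81 97 F0 93 80 A9 2E F1 92 B1 91

U+C157: 3-byte form → EC 85 97.
U+0071: 1-byte form → 71.
U+AB43: 3-byte form → EA AD 83.
U+13057: 4-byte form → F0 93 81 97.
U+13029: 4-byte form → F0 93 80 A9.
U+002E: 1-byte form → 2E.
U+52C51: 4-byte form → F1 92 B1 91.
Concatenated (20 bytes): EC 85 97 71 EA AD 83 F0 93 81 97 F0 93 80 A9 2E F1 92 B1 91.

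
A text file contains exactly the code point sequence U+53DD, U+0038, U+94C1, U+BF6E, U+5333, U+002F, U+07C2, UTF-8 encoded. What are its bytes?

U+53DD: 3-byte form → E5 8F 9D.
U+0038: 1-byte form → 38.
U+94C1: 3-byte form → E9 93 81.
U+BF6E: 3-byte form → EB BD AE.
U+5333: 3-byte form → E5 8C B3.
U+002F: 1-byte form → 2F.
U+07C2: 2-byte form → DF 82.
Concatenated (16 bytes): E5 8F 9D 38 E9 93 81 EB BD AE E5 8C B3 2F DF 82.

E5 8F 9D 38 E9 93 81 EB BD AE E5 8C B3 2F DF 82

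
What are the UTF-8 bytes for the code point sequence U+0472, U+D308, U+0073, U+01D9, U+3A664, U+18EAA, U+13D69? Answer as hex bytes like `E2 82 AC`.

U+0472: 2-byte form → D1 B2.
U+D308: 3-byte form → ED 8C 88.
U+0073: 1-byte form → 73.
U+01D9: 2-byte form → C7 99.
U+3A664: 4-byte form → F0 BA 99 A4.
U+18EAA: 4-byte form → F0 98 BA AA.
U+13D69: 4-byte form → F0 93 B5 A9.
Concatenated (20 bytes): D1 B2 ED 8C 88 73 C7 99 F0 BA 99 A4 F0 98 BA AA F0 93 B5 A9.

D1 B2 ED 8C 88 73 C7 99 F0 BA 99 A4 F0 98 BA AA F0 93 B5 A9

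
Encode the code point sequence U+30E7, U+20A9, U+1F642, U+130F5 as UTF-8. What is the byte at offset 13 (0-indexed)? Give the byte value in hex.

U+30E7 → 3-byte form E3 83 A7 at offsets 0–2.
U+20A9 → 3-byte form E2 82 A9 at offsets 3–5.
U+1F642 → 4-byte form F0 9F 99 82 at offsets 6–9.
U+130F5 → 4-byte form F0 93 83 B5 at offsets 10–13.
Offset 13 falls in char 4's range; it's byte 4 of F0 93 83 B5 = 0xB5.

0xB5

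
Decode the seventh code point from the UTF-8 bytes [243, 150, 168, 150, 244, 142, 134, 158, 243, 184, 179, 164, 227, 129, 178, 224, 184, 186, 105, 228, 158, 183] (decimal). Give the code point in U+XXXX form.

U+47B7

Offset 0: leading byte 0xF3 = 11110011 → 4-byte char #1 = F3 96 A8 96.
Offset 4: leading byte 0xF4 = 11110100 → 4-byte char #2 = F4 8E 86 9E.
Offset 8: leading byte 0xF3 = 11110011 → 4-byte char #3 = F3 B8 B3 A4.
Offset 12: leading byte 0xE3 = 11100011 → 3-byte char #4 = E3 81 B2.
Offset 15: leading byte 0xE0 = 11100000 → 3-byte char #5 = E0 B8 BA.
Offset 18: leading byte 0x69 = 01101001 → 1-byte char #6 = 69.
Offset 19: leading byte 0xE4 = 11100100 → 3-byte char #7 = E4 9E B7.
Leading byte 0xE4 = 11100100 matches 1110xxxx → 3-byte sequence.
Byte 1: 0xE4 = 11100100, payload 0100 (4 bits).
Byte 2: 0x9E = 10011110 (10xxxxxx ✓), payload 011110.
Byte 3: 0xB7 = 10110111 (10xxxxxx ✓), payload 110111.
Concatenate: 0100011110110111 = 0x47B7 (16 bits → U+47B7).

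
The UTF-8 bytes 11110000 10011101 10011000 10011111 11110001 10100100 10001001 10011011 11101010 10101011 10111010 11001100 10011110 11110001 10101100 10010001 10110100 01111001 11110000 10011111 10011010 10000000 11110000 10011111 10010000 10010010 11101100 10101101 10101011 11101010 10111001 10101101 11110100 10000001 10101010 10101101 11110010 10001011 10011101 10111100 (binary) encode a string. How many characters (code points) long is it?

Byte at offset 0: 0xF0 = 11110000 → 4-byte char (#1). Advance 4.
Byte at offset 4: 0xF1 = 11110001 → 4-byte char (#2). Advance 4.
Byte at offset 8: 0xEA = 11101010 → 3-byte char (#3). Advance 3.
Byte at offset 11: 0xCC = 11001100 → 2-byte char (#4). Advance 2.
Byte at offset 13: 0xF1 = 11110001 → 4-byte char (#5). Advance 4.
Byte at offset 17: 0x79 = 01111001 → 1-byte char (#6). Advance 1.
Byte at offset 18: 0xF0 = 11110000 → 4-byte char (#7). Advance 4.
Byte at offset 22: 0xF0 = 11110000 → 4-byte char (#8). Advance 4.
Byte at offset 26: 0xEC = 11101100 → 3-byte char (#9). Advance 3.
Byte at offset 29: 0xEA = 11101010 → 3-byte char (#10). Advance 3.
Byte at offset 32: 0xF4 = 11110100 → 4-byte char (#11). Advance 4.
Byte at offset 36: 0xF2 = 11110010 → 4-byte char (#12). Advance 4.
Reached end at offset 40 after 12 code points.

12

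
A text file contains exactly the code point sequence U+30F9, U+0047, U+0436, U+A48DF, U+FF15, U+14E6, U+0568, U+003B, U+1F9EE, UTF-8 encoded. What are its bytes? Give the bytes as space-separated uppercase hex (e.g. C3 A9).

E3 83 B9 47 D0 B6 F2 A4 A3 9F EF BC 95 E1 93 A6 D5 A8 3B F0 9F A7 AE

U+30F9: 3-byte form → E3 83 B9.
U+0047: 1-byte form → 47.
U+0436: 2-byte form → D0 B6.
U+A48DF: 4-byte form → F2 A4 A3 9F.
U+FF15: 3-byte form → EF BC 95.
U+14E6: 3-byte form → E1 93 A6.
U+0568: 2-byte form → D5 A8.
U+003B: 1-byte form → 3B.
U+1F9EE: 4-byte form → F0 9F A7 AE.
Concatenated (23 bytes): E3 83 B9 47 D0 B6 F2 A4 A3 9F EF BC 95 E1 93 A6 D5 A8 3B F0 9F A7 AE.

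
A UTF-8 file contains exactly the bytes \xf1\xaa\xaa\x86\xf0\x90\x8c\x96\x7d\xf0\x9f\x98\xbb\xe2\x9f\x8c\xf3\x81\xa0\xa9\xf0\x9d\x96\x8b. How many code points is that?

Byte at offset 0: 0xF1 = 11110001 → 4-byte char (#1). Advance 4.
Byte at offset 4: 0xF0 = 11110000 → 4-byte char (#2). Advance 4.
Byte at offset 8: 0x7D = 01111101 → 1-byte char (#3). Advance 1.
Byte at offset 9: 0xF0 = 11110000 → 4-byte char (#4). Advance 4.
Byte at offset 13: 0xE2 = 11100010 → 3-byte char (#5). Advance 3.
Byte at offset 16: 0xF3 = 11110011 → 4-byte char (#6). Advance 4.
Byte at offset 20: 0xF0 = 11110000 → 4-byte char (#7). Advance 4.
Reached end at offset 24 after 7 code points.

7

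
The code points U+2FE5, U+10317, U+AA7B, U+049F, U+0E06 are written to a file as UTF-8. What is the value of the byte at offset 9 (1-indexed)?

1-indexed offset 9 is 0-indexed offset 8.
U+2FE5 → 3-byte form E2 BF A5 at offsets 0–2.
U+10317 → 4-byte form F0 90 8C 97 at offsets 3–6.
U+AA7B → 3-byte form EA A9 BB at offsets 7–9.
Offset 8 falls in char 3's range; it's byte 2 of EA A9 BB = 0xA9.

0xA9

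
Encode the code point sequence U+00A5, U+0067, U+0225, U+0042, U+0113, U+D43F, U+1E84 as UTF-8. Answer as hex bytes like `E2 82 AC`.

C2 A5 67 C8 A5 42 C4 93 ED 90 BF E1 BA 84

U+00A5: 2-byte form → C2 A5.
U+0067: 1-byte form → 67.
U+0225: 2-byte form → C8 A5.
U+0042: 1-byte form → 42.
U+0113: 2-byte form → C4 93.
U+D43F: 3-byte form → ED 90 BF.
U+1E84: 3-byte form → E1 BA 84.
Concatenated (14 bytes): C2 A5 67 C8 A5 42 C4 93 ED 90 BF E1 BA 84.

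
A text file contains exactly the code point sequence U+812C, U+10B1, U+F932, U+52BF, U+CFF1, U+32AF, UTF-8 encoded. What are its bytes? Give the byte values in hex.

U+812C: 3-byte form → E8 84 AC.
U+10B1: 3-byte form → E1 82 B1.
U+F932: 3-byte form → EF A4 B2.
U+52BF: 3-byte form → E5 8A BF.
U+CFF1: 3-byte form → EC BF B1.
U+32AF: 3-byte form → E3 8A AF.
Concatenated (18 bytes): E8 84 AC E1 82 B1 EF A4 B2 E5 8A BF EC BF B1 E3 8A AF.

E8 84 AC E1 82 B1 EF A4 B2 E5 8A BF EC BF B1 E3 8A AF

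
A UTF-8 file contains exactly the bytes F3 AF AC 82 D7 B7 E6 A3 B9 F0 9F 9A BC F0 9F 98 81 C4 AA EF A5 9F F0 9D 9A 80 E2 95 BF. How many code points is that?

Byte at offset 0: 0xF3 = 11110011 → 4-byte char (#1). Advance 4.
Byte at offset 4: 0xD7 = 11010111 → 2-byte char (#2). Advance 2.
Byte at offset 6: 0xE6 = 11100110 → 3-byte char (#3). Advance 3.
Byte at offset 9: 0xF0 = 11110000 → 4-byte char (#4). Advance 4.
Byte at offset 13: 0xF0 = 11110000 → 4-byte char (#5). Advance 4.
Byte at offset 17: 0xC4 = 11000100 → 2-byte char (#6). Advance 2.
Byte at offset 19: 0xEF = 11101111 → 3-byte char (#7). Advance 3.
Byte at offset 22: 0xF0 = 11110000 → 4-byte char (#8). Advance 4.
Byte at offset 26: 0xE2 = 11100010 → 3-byte char (#9). Advance 3.
Reached end at offset 29 after 9 code points.

9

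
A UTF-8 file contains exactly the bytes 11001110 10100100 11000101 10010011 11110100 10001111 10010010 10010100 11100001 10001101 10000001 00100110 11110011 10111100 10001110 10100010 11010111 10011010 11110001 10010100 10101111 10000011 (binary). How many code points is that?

Byte at offset 0: 0xCE = 11001110 → 2-byte char (#1). Advance 2.
Byte at offset 2: 0xC5 = 11000101 → 2-byte char (#2). Advance 2.
Byte at offset 4: 0xF4 = 11110100 → 4-byte char (#3). Advance 4.
Byte at offset 8: 0xE1 = 11100001 → 3-byte char (#4). Advance 3.
Byte at offset 11: 0x26 = 00100110 → 1-byte char (#5). Advance 1.
Byte at offset 12: 0xF3 = 11110011 → 4-byte char (#6). Advance 4.
Byte at offset 16: 0xD7 = 11010111 → 2-byte char (#7). Advance 2.
Byte at offset 18: 0xF1 = 11110001 → 4-byte char (#8). Advance 4.
Reached end at offset 22 after 8 code points.

8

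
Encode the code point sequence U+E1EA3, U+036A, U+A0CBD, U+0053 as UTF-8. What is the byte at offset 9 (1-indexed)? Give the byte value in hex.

1-indexed offset 9 is 0-indexed offset 8.
U+E1EA3 → 4-byte form F3 A1 BA A3 at offsets 0–3.
U+036A → 2-byte form CD AA at offsets 4–5.
U+A0CBD → 4-byte form F2 A0 B2 BD at offsets 6–9.
Offset 8 falls in char 3's range; it's byte 3 of F2 A0 B2 BD = 0xB2.

0xB2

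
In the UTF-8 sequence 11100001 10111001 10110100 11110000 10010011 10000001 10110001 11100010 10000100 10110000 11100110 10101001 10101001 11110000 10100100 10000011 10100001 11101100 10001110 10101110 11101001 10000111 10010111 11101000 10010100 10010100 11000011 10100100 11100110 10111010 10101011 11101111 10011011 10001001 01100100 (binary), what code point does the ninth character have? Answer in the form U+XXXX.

U+00E4

Offset 0: leading byte 0xE1 = 11100001 → 3-byte char #1 = E1 B9 B4.
Offset 3: leading byte 0xF0 = 11110000 → 4-byte char #2 = F0 93 81 B1.
Offset 7: leading byte 0xE2 = 11100010 → 3-byte char #3 = E2 84 B0.
Offset 10: leading byte 0xE6 = 11100110 → 3-byte char #4 = E6 A9 A9.
Offset 13: leading byte 0xF0 = 11110000 → 4-byte char #5 = F0 A4 83 A1.
Offset 17: leading byte 0xEC = 11101100 → 3-byte char #6 = EC 8E AE.
Offset 20: leading byte 0xE9 = 11101001 → 3-byte char #7 = E9 87 97.
Offset 23: leading byte 0xE8 = 11101000 → 3-byte char #8 = E8 94 94.
Offset 26: leading byte 0xC3 = 11000011 → 2-byte char #9 = C3 A4.
Leading byte 0xC3 = 11000011 matches 110xxxxx → 2-byte sequence.
Byte 1: 0xC3 = 11000011, payload 00011 (5 bits).
Byte 2: 0xA4 = 10100100 (10xxxxxx ✓), payload 100100.
Concatenate: 00011100100 = 0xE4 (11 bits → U+00E4).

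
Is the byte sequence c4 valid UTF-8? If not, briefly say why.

invalid (sequence truncated)

Leading byte 0xC4 = 11000100 → 2-byte form, but only 1 byte is present.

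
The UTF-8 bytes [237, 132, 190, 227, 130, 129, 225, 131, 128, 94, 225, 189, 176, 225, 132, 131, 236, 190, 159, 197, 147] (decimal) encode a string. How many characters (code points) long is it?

Byte at offset 0: 0xED = 11101101 → 3-byte char (#1). Advance 3.
Byte at offset 3: 0xE3 = 11100011 → 3-byte char (#2). Advance 3.
Byte at offset 6: 0xE1 = 11100001 → 3-byte char (#3). Advance 3.
Byte at offset 9: 0x5E = 01011110 → 1-byte char (#4). Advance 1.
Byte at offset 10: 0xE1 = 11100001 → 3-byte char (#5). Advance 3.
Byte at offset 13: 0xE1 = 11100001 → 3-byte char (#6). Advance 3.
Byte at offset 16: 0xEC = 11101100 → 3-byte char (#7). Advance 3.
Byte at offset 19: 0xC5 = 11000101 → 2-byte char (#8). Advance 2.
Reached end at offset 21 after 8 code points.

8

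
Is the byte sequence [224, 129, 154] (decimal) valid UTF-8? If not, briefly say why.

Leading byte 0xE0 = 11100000 → 3-byte form.
Continuation bytes all match 10xxxxxx. Payload decodes to 0x5A.
But 0x5A < 0x800, the minimum for a 3-byte sequence — this is an overlong encoding.

invalid (overlong encoding)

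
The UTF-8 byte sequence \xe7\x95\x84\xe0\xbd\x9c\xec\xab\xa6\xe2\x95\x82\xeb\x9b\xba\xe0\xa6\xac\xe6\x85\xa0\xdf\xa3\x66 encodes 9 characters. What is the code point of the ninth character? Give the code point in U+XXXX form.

U+0066

Offset 0: leading byte 0xE7 = 11100111 → 3-byte char #1 = E7 95 84.
Offset 3: leading byte 0xE0 = 11100000 → 3-byte char #2 = E0 BD 9C.
Offset 6: leading byte 0xEC = 11101100 → 3-byte char #3 = EC AB A6.
Offset 9: leading byte 0xE2 = 11100010 → 3-byte char #4 = E2 95 82.
Offset 12: leading byte 0xEB = 11101011 → 3-byte char #5 = EB 9B BA.
Offset 15: leading byte 0xE0 = 11100000 → 3-byte char #6 = E0 A6 AC.
Offset 18: leading byte 0xE6 = 11100110 → 3-byte char #7 = E6 85 A0.
Offset 21: leading byte 0xDF = 11011111 → 2-byte char #8 = DF A3.
Offset 23: leading byte 0x66 = 01100110 → 1-byte char #9 = 66.
Leading byte 0x66 = 01100110 matches 0xxxxxxx → 1-byte sequence.
Byte 1: 0x66 = 01100110, payload 1100110 (7 bits).
Concatenate: 1100110 = 0x66 (7 bits → U+0066).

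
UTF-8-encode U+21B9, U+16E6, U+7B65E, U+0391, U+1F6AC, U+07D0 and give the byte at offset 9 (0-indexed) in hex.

0x9E

U+21B9 → 3-byte form E2 86 B9 at offsets 0–2.
U+16E6 → 3-byte form E1 9B A6 at offsets 3–5.
U+7B65E → 4-byte form F1 BB 99 9E at offsets 6–9.
Offset 9 falls in char 3's range; it's byte 4 of F1 BB 99 9E = 0x9E.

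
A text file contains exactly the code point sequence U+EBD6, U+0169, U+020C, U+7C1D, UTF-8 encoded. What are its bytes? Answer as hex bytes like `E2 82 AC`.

EE AF 96 C5 A9 C8 8C E7 B0 9D

U+EBD6: 3-byte form → EE AF 96.
U+0169: 2-byte form → C5 A9.
U+020C: 2-byte form → C8 8C.
U+7C1D: 3-byte form → E7 B0 9D.
Concatenated (10 bytes): EE AF 96 C5 A9 C8 8C E7 B0 9D.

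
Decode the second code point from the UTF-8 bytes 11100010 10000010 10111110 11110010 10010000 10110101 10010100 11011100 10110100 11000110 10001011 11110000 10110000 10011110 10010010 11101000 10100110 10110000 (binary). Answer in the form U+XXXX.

U+90D54

Offset 0: leading byte 0xE2 = 11100010 → 3-byte char #1 = E2 82 BE.
Offset 3: leading byte 0xF2 = 11110010 → 4-byte char #2 = F2 90 B5 94.
Leading byte 0xF2 = 11110010 matches 11110xxx → 4-byte sequence.
Byte 1: 0xF2 = 11110010, payload 010 (3 bits).
Byte 2: 0x90 = 10010000 (10xxxxxx ✓), payload 010000.
Byte 3: 0xB5 = 10110101 (10xxxxxx ✓), payload 110101.
Byte 4: 0x94 = 10010100 (10xxxxxx ✓), payload 010100.
Concatenate: 010010000110101010100 = 0x90D54 (21 bits → U+90D54).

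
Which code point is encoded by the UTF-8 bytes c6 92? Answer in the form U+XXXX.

U+0192

Leading byte 0xC6 = 11000110 matches 110xxxxx → 2-byte sequence.
Byte 1: 0xC6 = 11000110, payload 00110 (5 bits).
Byte 2: 0x92 = 10010010 (10xxxxxx ✓), payload 010010.
Concatenate: 00110010010 = 0x192 (11 bits → U+0192).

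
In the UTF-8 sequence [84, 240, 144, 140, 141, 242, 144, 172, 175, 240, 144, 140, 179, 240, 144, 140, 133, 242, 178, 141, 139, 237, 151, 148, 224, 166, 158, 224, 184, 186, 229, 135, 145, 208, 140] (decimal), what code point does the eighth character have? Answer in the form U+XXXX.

Offset 0: leading byte 0x54 = 01010100 → 1-byte char #1 = 54.
Offset 1: leading byte 0xF0 = 11110000 → 4-byte char #2 = F0 90 8C 8D.
Offset 5: leading byte 0xF2 = 11110010 → 4-byte char #3 = F2 90 AC AF.
Offset 9: leading byte 0xF0 = 11110000 → 4-byte char #4 = F0 90 8C B3.
Offset 13: leading byte 0xF0 = 11110000 → 4-byte char #5 = F0 90 8C 85.
Offset 17: leading byte 0xF2 = 11110010 → 4-byte char #6 = F2 B2 8D 8B.
Offset 21: leading byte 0xED = 11101101 → 3-byte char #7 = ED 97 94.
Offset 24: leading byte 0xE0 = 11100000 → 3-byte char #8 = E0 A6 9E.
Leading byte 0xE0 = 11100000 matches 1110xxxx → 3-byte sequence.
Byte 1: 0xE0 = 11100000, payload 0000 (4 bits).
Byte 2: 0xA6 = 10100110 (10xxxxxx ✓), payload 100110.
Byte 3: 0x9E = 10011110 (10xxxxxx ✓), payload 011110.
Concatenate: 0000100110011110 = 0x99E (16 bits → U+099E).

U+099E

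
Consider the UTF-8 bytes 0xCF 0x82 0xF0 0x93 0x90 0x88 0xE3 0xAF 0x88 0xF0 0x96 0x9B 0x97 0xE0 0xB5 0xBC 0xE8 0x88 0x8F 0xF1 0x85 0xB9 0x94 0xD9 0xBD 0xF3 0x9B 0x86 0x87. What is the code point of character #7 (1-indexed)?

Offset 0: leading byte 0xCF = 11001111 → 2-byte char #1 = CF 82.
Offset 2: leading byte 0xF0 = 11110000 → 4-byte char #2 = F0 93 90 88.
Offset 6: leading byte 0xE3 = 11100011 → 3-byte char #3 = E3 AF 88.
Offset 9: leading byte 0xF0 = 11110000 → 4-byte char #4 = F0 96 9B 97.
Offset 13: leading byte 0xE0 = 11100000 → 3-byte char #5 = E0 B5 BC.
Offset 16: leading byte 0xE8 = 11101000 → 3-byte char #6 = E8 88 8F.
Offset 19: leading byte 0xF1 = 11110001 → 4-byte char #7 = F1 85 B9 94.
Leading byte 0xF1 = 11110001 matches 11110xxx → 4-byte sequence.
Byte 1: 0xF1 = 11110001, payload 001 (3 bits).
Byte 2: 0x85 = 10000101 (10xxxxxx ✓), payload 000101.
Byte 3: 0xB9 = 10111001 (10xxxxxx ✓), payload 111001.
Byte 4: 0x94 = 10010100 (10xxxxxx ✓), payload 010100.
Concatenate: 001000101111001010100 = 0x45E54 (21 bits → U+45E54).

U+45E54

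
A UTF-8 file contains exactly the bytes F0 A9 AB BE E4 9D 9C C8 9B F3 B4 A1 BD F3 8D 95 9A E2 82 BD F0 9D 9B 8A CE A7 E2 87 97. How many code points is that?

Byte at offset 0: 0xF0 = 11110000 → 4-byte char (#1). Advance 4.
Byte at offset 4: 0xE4 = 11100100 → 3-byte char (#2). Advance 3.
Byte at offset 7: 0xC8 = 11001000 → 2-byte char (#3). Advance 2.
Byte at offset 9: 0xF3 = 11110011 → 4-byte char (#4). Advance 4.
Byte at offset 13: 0xF3 = 11110011 → 4-byte char (#5). Advance 4.
Byte at offset 17: 0xE2 = 11100010 → 3-byte char (#6). Advance 3.
Byte at offset 20: 0xF0 = 11110000 → 4-byte char (#7). Advance 4.
Byte at offset 24: 0xCE = 11001110 → 2-byte char (#8). Advance 2.
Byte at offset 26: 0xE2 = 11100010 → 3-byte char (#9). Advance 3.
Reached end at offset 29 after 9 code points.

9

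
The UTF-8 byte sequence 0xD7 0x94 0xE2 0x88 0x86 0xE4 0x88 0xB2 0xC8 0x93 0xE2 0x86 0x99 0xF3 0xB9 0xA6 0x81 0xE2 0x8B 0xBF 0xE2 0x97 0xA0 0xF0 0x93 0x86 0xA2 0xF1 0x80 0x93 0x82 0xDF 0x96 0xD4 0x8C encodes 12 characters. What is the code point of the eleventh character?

U+07D6

Offset 0: leading byte 0xD7 = 11010111 → 2-byte char #1 = D7 94.
Offset 2: leading byte 0xE2 = 11100010 → 3-byte char #2 = E2 88 86.
Offset 5: leading byte 0xE4 = 11100100 → 3-byte char #3 = E4 88 B2.
Offset 8: leading byte 0xC8 = 11001000 → 2-byte char #4 = C8 93.
Offset 10: leading byte 0xE2 = 11100010 → 3-byte char #5 = E2 86 99.
Offset 13: leading byte 0xF3 = 11110011 → 4-byte char #6 = F3 B9 A6 81.
Offset 17: leading byte 0xE2 = 11100010 → 3-byte char #7 = E2 8B BF.
Offset 20: leading byte 0xE2 = 11100010 → 3-byte char #8 = E2 97 A0.
Offset 23: leading byte 0xF0 = 11110000 → 4-byte char #9 = F0 93 86 A2.
Offset 27: leading byte 0xF1 = 11110001 → 4-byte char #10 = F1 80 93 82.
Offset 31: leading byte 0xDF = 11011111 → 2-byte char #11 = DF 96.
Leading byte 0xDF = 11011111 matches 110xxxxx → 2-byte sequence.
Byte 1: 0xDF = 11011111, payload 11111 (5 bits).
Byte 2: 0x96 = 10010110 (10xxxxxx ✓), payload 010110.
Concatenate: 11111010110 = 0x7D6 (11 bits → U+07D6).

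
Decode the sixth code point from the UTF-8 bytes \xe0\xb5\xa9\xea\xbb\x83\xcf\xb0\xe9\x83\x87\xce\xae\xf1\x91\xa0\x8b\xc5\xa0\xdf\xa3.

U+5180B

Offset 0: leading byte 0xE0 = 11100000 → 3-byte char #1 = E0 B5 A9.
Offset 3: leading byte 0xEA = 11101010 → 3-byte char #2 = EA BB 83.
Offset 6: leading byte 0xCF = 11001111 → 2-byte char #3 = CF B0.
Offset 8: leading byte 0xE9 = 11101001 → 3-byte char #4 = E9 83 87.
Offset 11: leading byte 0xCE = 11001110 → 2-byte char #5 = CE AE.
Offset 13: leading byte 0xF1 = 11110001 → 4-byte char #6 = F1 91 A0 8B.
Leading byte 0xF1 = 11110001 matches 11110xxx → 4-byte sequence.
Byte 1: 0xF1 = 11110001, payload 001 (3 bits).
Byte 2: 0x91 = 10010001 (10xxxxxx ✓), payload 010001.
Byte 3: 0xA0 = 10100000 (10xxxxxx ✓), payload 100000.
Byte 4: 0x8B = 10001011 (10xxxxxx ✓), payload 001011.
Concatenate: 001010001100000001011 = 0x5180B (21 bits → U+5180B).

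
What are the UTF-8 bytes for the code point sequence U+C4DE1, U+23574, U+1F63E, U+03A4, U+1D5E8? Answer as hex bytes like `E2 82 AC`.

U+C4DE1: 4-byte form → F3 84 B7 A1.
U+23574: 4-byte form → F0 A3 95 B4.
U+1F63E: 4-byte form → F0 9F 98 BE.
U+03A4: 2-byte form → CE A4.
U+1D5E8: 4-byte form → F0 9D 97 A8.
Concatenated (18 bytes): F3 84 B7 A1 F0 A3 95 B4 F0 9F 98 BE CE A4 F0 9D 97 A8.

F3 84 B7 A1 F0 A3 95 B4 F0 9F 98 BE CE A4 F0 9D 97 A8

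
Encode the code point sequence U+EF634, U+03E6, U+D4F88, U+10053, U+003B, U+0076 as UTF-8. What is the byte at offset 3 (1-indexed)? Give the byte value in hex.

1-indexed offset 3 is 0-indexed offset 2.
U+EF634 → 4-byte form F3 AF 98 B4 at offsets 0–3.
Offset 2 falls in char 1's range; it's byte 3 of F3 AF 98 B4 = 0x98.

0x98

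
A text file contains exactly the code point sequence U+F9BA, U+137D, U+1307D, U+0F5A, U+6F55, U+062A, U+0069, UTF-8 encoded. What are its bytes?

EF A6 BA E1 8D BD F0 93 81 BD E0 BD 9A E6 BD 95 D8 AA 69

U+F9BA: 3-byte form → EF A6 BA.
U+137D: 3-byte form → E1 8D BD.
U+1307D: 4-byte form → F0 93 81 BD.
U+0F5A: 3-byte form → E0 BD 9A.
U+6F55: 3-byte form → E6 BD 95.
U+062A: 2-byte form → D8 AA.
U+0069: 1-byte form → 69.
Concatenated (19 bytes): EF A6 BA E1 8D BD F0 93 81 BD E0 BD 9A E6 BD 95 D8 AA 69.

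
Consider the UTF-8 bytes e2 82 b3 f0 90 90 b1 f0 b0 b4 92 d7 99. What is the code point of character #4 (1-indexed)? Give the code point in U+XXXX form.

Offset 0: leading byte 0xE2 = 11100010 → 3-byte char #1 = E2 82 B3.
Offset 3: leading byte 0xF0 = 11110000 → 4-byte char #2 = F0 90 90 B1.
Offset 7: leading byte 0xF0 = 11110000 → 4-byte char #3 = F0 B0 B4 92.
Offset 11: leading byte 0xD7 = 11010111 → 2-byte char #4 = D7 99.
Leading byte 0xD7 = 11010111 matches 110xxxxx → 2-byte sequence.
Byte 1: 0xD7 = 11010111, payload 10111 (5 bits).
Byte 2: 0x99 = 10011001 (10xxxxxx ✓), payload 011001.
Concatenate: 10111011001 = 0x5D9 (11 bits → U+05D9).

U+05D9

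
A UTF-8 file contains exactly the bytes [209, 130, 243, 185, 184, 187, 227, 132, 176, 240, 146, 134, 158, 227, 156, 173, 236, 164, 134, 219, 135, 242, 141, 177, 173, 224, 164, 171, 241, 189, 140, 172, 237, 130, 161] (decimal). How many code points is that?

11

Byte at offset 0: 0xD1 = 11010001 → 2-byte char (#1). Advance 2.
Byte at offset 2: 0xF3 = 11110011 → 4-byte char (#2). Advance 4.
Byte at offset 6: 0xE3 = 11100011 → 3-byte char (#3). Advance 3.
Byte at offset 9: 0xF0 = 11110000 → 4-byte char (#4). Advance 4.
Byte at offset 13: 0xE3 = 11100011 → 3-byte char (#5). Advance 3.
Byte at offset 16: 0xEC = 11101100 → 3-byte char (#6). Advance 3.
Byte at offset 19: 0xDB = 11011011 → 2-byte char (#7). Advance 2.
Byte at offset 21: 0xF2 = 11110010 → 4-byte char (#8). Advance 4.
Byte at offset 25: 0xE0 = 11100000 → 3-byte char (#9). Advance 3.
Byte at offset 28: 0xF1 = 11110001 → 4-byte char (#10). Advance 4.
Byte at offset 32: 0xED = 11101101 → 3-byte char (#11). Advance 3.
Reached end at offset 35 after 11 code points.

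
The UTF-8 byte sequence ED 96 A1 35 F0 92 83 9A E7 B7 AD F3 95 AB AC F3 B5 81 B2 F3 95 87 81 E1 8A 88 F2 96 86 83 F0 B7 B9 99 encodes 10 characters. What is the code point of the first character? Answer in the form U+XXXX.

Offset 0: leading byte 0xED = 11101101 → 3-byte char #1 = ED 96 A1.
Leading byte 0xED = 11101101 matches 1110xxxx → 3-byte sequence.
Byte 1: 0xED = 11101101, payload 1101 (4 bits).
Byte 2: 0x96 = 10010110 (10xxxxxx ✓), payload 010110.
Byte 3: 0xA1 = 10100001 (10xxxxxx ✓), payload 100001.
Concatenate: 1101010110100001 = 0xD5A1 (16 bits → U+D5A1).

U+D5A1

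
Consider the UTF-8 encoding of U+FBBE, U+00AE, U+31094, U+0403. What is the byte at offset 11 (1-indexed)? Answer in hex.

0x83

1-indexed offset 11 is 0-indexed offset 10.
U+FBBE → 3-byte form EF AE BE at offsets 0–2.
U+00AE → 2-byte form C2 AE at offsets 3–4.
U+31094 → 4-byte form F0 B1 82 94 at offsets 5–8.
U+0403 → 2-byte form D0 83 at offsets 9–10.
Offset 10 falls in char 4's range; it's byte 2 of D0 83 = 0x83.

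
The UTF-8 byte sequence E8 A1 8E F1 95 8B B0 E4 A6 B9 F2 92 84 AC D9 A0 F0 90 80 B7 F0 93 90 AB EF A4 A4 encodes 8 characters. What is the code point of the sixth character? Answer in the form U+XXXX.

Offset 0: leading byte 0xE8 = 11101000 → 3-byte char #1 = E8 A1 8E.
Offset 3: leading byte 0xF1 = 11110001 → 4-byte char #2 = F1 95 8B B0.
Offset 7: leading byte 0xE4 = 11100100 → 3-byte char #3 = E4 A6 B9.
Offset 10: leading byte 0xF2 = 11110010 → 4-byte char #4 = F2 92 84 AC.
Offset 14: leading byte 0xD9 = 11011001 → 2-byte char #5 = D9 A0.
Offset 16: leading byte 0xF0 = 11110000 → 4-byte char #6 = F0 90 80 B7.
Leading byte 0xF0 = 11110000 matches 11110xxx → 4-byte sequence.
Byte 1: 0xF0 = 11110000, payload 000 (3 bits).
Byte 2: 0x90 = 10010000 (10xxxxxx ✓), payload 010000.
Byte 3: 0x80 = 10000000 (10xxxxxx ✓), payload 000000.
Byte 4: 0xB7 = 10110111 (10xxxxxx ✓), payload 110111.
Concatenate: 000010000000000110111 = 0x10037 (21 bits → U+10037).

U+10037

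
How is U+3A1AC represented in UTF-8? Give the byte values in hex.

U+3A1AC = 0x3A1AC = 237996 decimal. In range U+10000–U+10FFFF → 4-byte form: 11110xxx 10xxxxxx 10xxxxxx 10xxxxxx.
Binary (21 bits): 000111010000110101100.
Split 3+6+6+6: 000 | 111010 | 000110 | 101100.
Byte 1: 11110000 = 0xF0.
Byte 2: 10111010 = 0xBA.
Byte 3: 10000110 = 0x86.
Byte 4: 10101100 = 0xAC.

F0 BA 86 AC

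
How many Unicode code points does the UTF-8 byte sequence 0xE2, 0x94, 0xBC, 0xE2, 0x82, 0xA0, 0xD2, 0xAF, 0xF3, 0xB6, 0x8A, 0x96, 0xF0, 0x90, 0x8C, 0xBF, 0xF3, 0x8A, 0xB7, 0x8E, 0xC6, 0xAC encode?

7

Byte at offset 0: 0xE2 = 11100010 → 3-byte char (#1). Advance 3.
Byte at offset 3: 0xE2 = 11100010 → 3-byte char (#2). Advance 3.
Byte at offset 6: 0xD2 = 11010010 → 2-byte char (#3). Advance 2.
Byte at offset 8: 0xF3 = 11110011 → 4-byte char (#4). Advance 4.
Byte at offset 12: 0xF0 = 11110000 → 4-byte char (#5). Advance 4.
Byte at offset 16: 0xF3 = 11110011 → 4-byte char (#6). Advance 4.
Byte at offset 20: 0xC6 = 11000110 → 2-byte char (#7). Advance 2.
Reached end at offset 22 after 7 code points.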